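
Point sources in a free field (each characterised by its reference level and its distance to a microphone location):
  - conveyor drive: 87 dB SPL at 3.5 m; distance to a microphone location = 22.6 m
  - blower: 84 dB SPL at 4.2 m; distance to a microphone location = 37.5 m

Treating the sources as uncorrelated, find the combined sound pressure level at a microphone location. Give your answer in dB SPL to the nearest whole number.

Apply inverse-square spreading to bring every level to the receiver, then sum 10^(L/10).
conveyor drive: 87 − 20·log₁₀(22.6/3.5) = 87 − 16.20 = 70.80 dB SPL.
blower: 84 − 20·log₁₀(37.5/4.2) = 84 − 19.02 = 64.98 dB SPL.
Σ 10^(L/10) = 1.517e+07 → L_total = 10·log₁₀(1.517e+07) = 71.81 dB SPL.

72 dB SPL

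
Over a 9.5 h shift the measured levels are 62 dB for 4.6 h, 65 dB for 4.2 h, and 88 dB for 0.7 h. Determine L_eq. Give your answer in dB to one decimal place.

L_eq = 10·log₁₀[(1/T)·Σ tᵢ·10^(Lᵢ/10)] with T = 9.5 h.
Σ tᵢ·10^(Lᵢ/10) = 4.6·10^(62/10) + 4.2·10^(65/10) + 0.7·10^(88/10) = 4.622e+08.
L_eq = 10·log₁₀(4.622e+08/9.5) = 76.87 dB.

76.9 dB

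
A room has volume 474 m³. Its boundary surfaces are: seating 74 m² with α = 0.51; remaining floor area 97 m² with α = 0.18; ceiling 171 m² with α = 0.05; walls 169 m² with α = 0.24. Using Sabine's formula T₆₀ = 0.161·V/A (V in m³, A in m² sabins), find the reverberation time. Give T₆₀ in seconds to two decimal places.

0.73 s

Summing Sᵢαᵢ: 74·0.51 + 97·0.18 + 171·0.05 + 169·0.24 = 104.31 m².
T₆₀ = 0.161·V/A = 0.161·474/104.31 = 0.732 s.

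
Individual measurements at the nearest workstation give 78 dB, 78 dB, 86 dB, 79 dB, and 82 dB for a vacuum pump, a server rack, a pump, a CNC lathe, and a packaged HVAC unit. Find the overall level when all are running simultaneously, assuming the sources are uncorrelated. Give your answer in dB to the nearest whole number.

Incoherent sources combine by intensity addition: L_total = 10·log₁₀(Σ 10^(L_i/10)).
Σ 10^(L/10) = 10^(78/10) + 10^(78/10) + 10^(86/10) + 10^(79/10) + 10^(82/10) = 7.622e+08.
L_total = 10·log₁₀(7.622e+08) = 88.82 dB.

89 dB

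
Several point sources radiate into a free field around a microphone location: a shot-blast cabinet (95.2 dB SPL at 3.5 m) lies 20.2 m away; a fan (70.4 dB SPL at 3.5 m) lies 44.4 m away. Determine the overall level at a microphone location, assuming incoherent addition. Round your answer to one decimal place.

80.0 dB SPL

Propagate each source to the receiver with L = L_ref − 20·log₁₀(r/r_ref), then add intensities.
shot-blast cabinet: 95.2 − 20·log₁₀(20.2/3.5) = 95.2 − 15.23 = 79.97 dB SPL.
fan: 70.4 − 20·log₁₀(44.4/3.5) = 70.4 − 22.07 = 48.33 dB SPL.
Σ 10^(L/10) = 9.948e+07 → L_total = 10·log₁₀(9.948e+07) = 79.98 dB SPL.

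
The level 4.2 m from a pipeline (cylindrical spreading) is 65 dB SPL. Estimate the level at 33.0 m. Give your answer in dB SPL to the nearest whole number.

56 dB SPL

For a line source, L₂ = L₁ − 10·log₁₀(r₂/r₁).
L₂ = 65 − 10·log₁₀(33.0/4.2) = 65 − 8.953 = 56.05 dB SPL.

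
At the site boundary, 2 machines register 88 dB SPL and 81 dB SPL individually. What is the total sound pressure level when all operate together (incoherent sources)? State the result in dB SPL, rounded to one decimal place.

88.8 dB SPL

Incoherent sources combine by intensity addition: L_total = 10·log₁₀(Σ 10^(L_i/10)).
Σ 10^(L/10) = 10^(88/10) + 10^(81/10) = 7.568e+08.
L_total = 10·log₁₀(7.568e+08) = 88.79 dB SPL.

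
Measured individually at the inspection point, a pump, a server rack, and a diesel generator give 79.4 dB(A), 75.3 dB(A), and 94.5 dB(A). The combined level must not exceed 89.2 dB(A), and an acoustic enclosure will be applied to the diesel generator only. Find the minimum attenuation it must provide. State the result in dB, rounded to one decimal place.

Fixed contribution from the other sources: Σ 10^(L/10) = 10^(79.4/10) + 10^(75.3/10) = 1.210e+08 (80.83 dB(A)).
To meet 89.2 dB(A) overall, the treated diesel generator may contribute at most 10^(89.2/10) − 1.210e+08 = 7.108e+08, i.e. 88.52 dB(A).
Required insertion loss = 94.5 − 88.52 = 5.98 dB.

6.0 dB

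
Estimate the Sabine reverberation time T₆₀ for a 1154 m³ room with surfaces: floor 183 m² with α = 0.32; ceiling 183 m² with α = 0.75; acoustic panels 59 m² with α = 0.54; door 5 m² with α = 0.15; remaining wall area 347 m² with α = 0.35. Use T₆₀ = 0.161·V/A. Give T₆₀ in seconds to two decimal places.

0.53 s

Total absorption A = 183·0.32 + 183·0.75 + 59·0.54 + 5·0.15 + 347·0.35 = 349.87 m² sabins.
T₆₀ = 0.161·V/A = 0.161·1154/349.87 = 0.531 s.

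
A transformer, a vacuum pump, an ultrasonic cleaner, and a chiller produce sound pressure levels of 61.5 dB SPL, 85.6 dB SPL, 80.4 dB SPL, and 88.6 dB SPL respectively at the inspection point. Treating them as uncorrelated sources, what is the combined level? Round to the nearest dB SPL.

91 dB SPL

Incoherent sources combine by intensity addition: L_total = 10·log₁₀(Σ 10^(L_i/10)).
Σ 10^(L/10) = 10^(61.5/10) + 10^(85.6/10) + 10^(80.4/10) + 10^(88.6/10) = 1.199e+09.
L_total = 10·log₁₀(1.199e+09) = 90.79 dB SPL.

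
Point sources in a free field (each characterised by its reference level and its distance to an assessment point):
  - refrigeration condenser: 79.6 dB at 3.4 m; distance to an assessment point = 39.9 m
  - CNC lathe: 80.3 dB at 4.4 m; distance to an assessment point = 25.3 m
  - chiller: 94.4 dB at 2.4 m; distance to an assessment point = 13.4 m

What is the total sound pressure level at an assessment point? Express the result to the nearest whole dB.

80 dB

Apply inverse-square spreading to bring every level to the receiver, then sum 10^(L/10).
refrigeration condenser: 79.6 − 20·log₁₀(39.9/3.4) = 79.6 − 21.39 = 58.21 dB.
CNC lathe: 80.3 − 20·log₁₀(25.3/4.4) = 80.3 − 15.19 = 65.11 dB.
chiller: 94.4 − 20·log₁₀(13.4/2.4) = 94.4 − 14.94 = 79.46 dB.
Σ 10^(L/10) = 9.225e+07 → L_total = 10·log₁₀(9.225e+07) = 79.65 dB.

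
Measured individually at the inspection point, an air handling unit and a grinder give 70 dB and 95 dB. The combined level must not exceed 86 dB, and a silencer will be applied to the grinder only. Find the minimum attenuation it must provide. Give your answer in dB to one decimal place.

9.1 dB

Fixed contribution from the other source: Σ 10^(L/10) = 10^(70/10) = 1.000e+07 (70.00 dB).
To meet 86 dB overall, the treated grinder may contribute at most 10^(86/10) − 1.000e+07 = 3.881e+08, i.e. 85.89 dB.
So the grinder must be reduced from 95 to 85.89 dB: IL = 9.11 dB.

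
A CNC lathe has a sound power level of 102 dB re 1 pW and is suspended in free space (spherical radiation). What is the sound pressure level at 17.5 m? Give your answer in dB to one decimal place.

L_p = L_w − 10·log₁₀(4π·r²) with r = 17.5 m.
4π·r² = 3848 m², 10·log₁₀ of that is 35.853 dB.
L_p = 102 − 35.853 = 66.15 dB.

66.1 dB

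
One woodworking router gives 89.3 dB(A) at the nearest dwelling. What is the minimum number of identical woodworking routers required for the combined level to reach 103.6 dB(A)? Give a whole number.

27

N identical sources give L₁ + 10·log₁₀ N, so require 10·log₁₀ N ≥ 103.6 − 89.3 = 14.3 dB.
N ≥ 10^(14.3/10) = 26.915, so N = 27.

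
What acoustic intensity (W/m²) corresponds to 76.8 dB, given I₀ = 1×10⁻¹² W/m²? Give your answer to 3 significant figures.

4.79e-05 W/m²

I = I₀·10^(L/10) = 10⁻¹² × 10^(76.8/10) = 10^(-4.320).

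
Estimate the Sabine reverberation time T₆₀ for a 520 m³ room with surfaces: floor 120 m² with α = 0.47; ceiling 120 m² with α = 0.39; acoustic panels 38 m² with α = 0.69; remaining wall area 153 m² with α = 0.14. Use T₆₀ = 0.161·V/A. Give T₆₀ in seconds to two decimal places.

Summing Sᵢαᵢ: 120·0.47 + 120·0.39 + 38·0.69 + 153·0.14 = 150.84 m².
T₆₀ = 0.161·V/A = 0.161·520/150.84 = 0.555 s.

0.56 s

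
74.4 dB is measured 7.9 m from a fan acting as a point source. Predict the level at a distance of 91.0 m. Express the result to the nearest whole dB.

Spherical spreading from a point source gives a 20·log₁₀(r₂/r₁) drop.
L₂ = 74.4 − 20·log₁₀(91.0/7.9) = 74.4 − 21.228 = 53.17 dB.

53 dB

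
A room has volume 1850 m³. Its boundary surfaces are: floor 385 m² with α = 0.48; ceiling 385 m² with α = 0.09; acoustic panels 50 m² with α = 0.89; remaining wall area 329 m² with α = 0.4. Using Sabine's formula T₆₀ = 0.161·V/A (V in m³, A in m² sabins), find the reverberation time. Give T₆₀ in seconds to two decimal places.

0.75 s

Summing Sᵢαᵢ: 385·0.48 + 385·0.09 + 50·0.89 + 329·0.4 = 395.55 m².
T₆₀ = 0.161·V/A = 0.161·1850/395.55 = 0.753 s.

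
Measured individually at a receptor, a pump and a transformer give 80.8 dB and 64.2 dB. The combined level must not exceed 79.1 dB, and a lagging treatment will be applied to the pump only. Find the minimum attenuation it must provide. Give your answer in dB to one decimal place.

The untreated sources together contribute 10^(64.2/10) = 2.630e+06, i.e. 64.20 dB.
The limit corresponds to 10^(79.1/10) = 8.128e+07; subtracting the fixed part leaves 7.865e+07 for the pump, i.e. 78.96 dB.
So the pump must be reduced from 80.8 to 78.96 dB: IL = 1.84 dB.

1.8 dB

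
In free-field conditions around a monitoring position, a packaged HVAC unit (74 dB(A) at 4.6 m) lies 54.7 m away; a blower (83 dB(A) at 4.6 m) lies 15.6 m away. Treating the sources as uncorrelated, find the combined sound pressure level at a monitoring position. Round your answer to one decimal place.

First find each source's level at the receiver (point-source: −20·log₁₀(r/r_ref)), then combine on an intensity basis.
packaged HVAC unit: 74 − 20·log₁₀(54.7/4.6) = 74 − 21.50 = 52.50 dB(A).
blower: 83 − 20·log₁₀(15.6/4.6) = 83 − 10.61 = 72.39 dB(A).
Σ 10^(L/10) = 1.753e+07 → L_total = 10·log₁₀(1.753e+07) = 72.44 dB(A).

72.4 dB(A)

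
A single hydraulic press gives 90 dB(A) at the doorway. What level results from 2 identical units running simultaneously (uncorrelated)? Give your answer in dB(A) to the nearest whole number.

93 dB(A)

L_total = L₁ + 10·log₁₀ N for N identical incoherent sources.
L_total = 90 + 10·log₁₀(2) = 90 + 3.010 = 93.01 dB(A).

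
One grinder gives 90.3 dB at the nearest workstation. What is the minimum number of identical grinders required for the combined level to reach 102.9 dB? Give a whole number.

The shortfall is 102.9 − 90.3 = 12.6 dB, and N units add 10·log₁₀ N, so need 10·log₁₀ N ≥ 12.6.
N ≥ 10^(12.6/10) = 18.197, so N = 19.

19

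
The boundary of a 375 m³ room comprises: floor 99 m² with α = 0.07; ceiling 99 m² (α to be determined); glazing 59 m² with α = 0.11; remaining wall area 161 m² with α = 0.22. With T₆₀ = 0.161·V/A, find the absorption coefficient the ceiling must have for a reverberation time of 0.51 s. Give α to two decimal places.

A = 0.161·V/T₆₀ = 0.161·375/0.51 = 118.38 m² sabins.
Absorption from the other surfaces = 99·0.07 + 59·0.11 + 161·0.22 = 48.84 m², so the ceiling must supply 69.54 m² over 99 m².
α = 69.54/99 = 0.702.

0.70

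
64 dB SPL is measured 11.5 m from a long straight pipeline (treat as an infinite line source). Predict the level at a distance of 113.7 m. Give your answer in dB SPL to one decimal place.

Cylindrical spreading from a line source gives a 10·log₁₀(r₂/r₁) drop.
L₂ = 64 − 10·log₁₀(113.7/11.5) = 64 − 9.951 = 54.05 dB SPL.

54.0 dB SPL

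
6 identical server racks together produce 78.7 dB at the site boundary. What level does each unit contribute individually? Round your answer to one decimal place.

6 equal contributions raise the level by 10·log₁₀ 6 = 7.782 dB, so each unit alone gives 78.7 − 7.782.

70.9 dB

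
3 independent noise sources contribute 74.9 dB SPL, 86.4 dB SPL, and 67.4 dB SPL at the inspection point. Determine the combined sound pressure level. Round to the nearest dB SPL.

87 dB SPL

For uncorrelated sources the intensities add, so convert each level to linear form, sum, and take 10·log₁₀ of the total.
Σ 10^(L/10) = 10^(74.9/10) + 10^(86.4/10) + 10^(67.4/10) = 4.729e+08.
L_total = 10·log₁₀(4.729e+08) = 86.75 dB SPL.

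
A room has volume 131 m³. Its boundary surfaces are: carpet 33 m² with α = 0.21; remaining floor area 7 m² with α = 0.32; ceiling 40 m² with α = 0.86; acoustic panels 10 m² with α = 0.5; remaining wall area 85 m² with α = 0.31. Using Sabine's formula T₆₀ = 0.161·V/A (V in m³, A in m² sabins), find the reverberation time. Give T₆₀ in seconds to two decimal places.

0.28 s

Total absorption A = 33·0.21 + 7·0.32 + 40·0.86 + 10·0.5 + 85·0.31 = 74.92 m² sabins.
T₆₀ = 0.161 × 131 / 74.92 = 0.282 s.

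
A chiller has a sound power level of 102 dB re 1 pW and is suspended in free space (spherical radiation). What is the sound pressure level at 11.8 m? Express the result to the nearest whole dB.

L_p = L_w − 10·log₁₀(4π·r²) with r = 11.8 m.
4π·r² = 1750 m², 10·log₁₀ of that is 32.430 dB.
L_p = 102 − 32.430 = 69.57 dB.

70 dB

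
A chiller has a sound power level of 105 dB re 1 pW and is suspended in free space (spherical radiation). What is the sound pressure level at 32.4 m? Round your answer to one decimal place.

63.8 dB

Free-field spherical radiation: L_p = L_w − 10·log₁₀(4π·r²), r = 32.4 m.
4π·r² = 1.319e+04 m², 10·log₁₀ of that is 41.203 dB.
L_p = 105 − 41.203 = 63.80 dB.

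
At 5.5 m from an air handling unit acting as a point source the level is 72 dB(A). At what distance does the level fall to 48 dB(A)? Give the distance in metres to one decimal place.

87.2 m

For a point source L₁ − L₂ = 20·log₁₀(r₂/r₁), so r₂ = r₁·10^((L₁−L₂)/20).
r₂ = 5.5·10^((72−48)/20) = 5.5·10^(24.0/20) = 87.17 m.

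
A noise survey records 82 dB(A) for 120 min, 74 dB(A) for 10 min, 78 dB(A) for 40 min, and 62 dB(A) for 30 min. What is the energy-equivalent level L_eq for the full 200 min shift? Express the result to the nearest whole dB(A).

The energy average is taken in the linear domain: L_eq = 10·log₁₀[(Σ tᵢ·10^(Lᵢ/10))/T], T = 200 min.
Σ tᵢ·10^(Lᵢ/10) = 120·10^(82/10) + 10·10^(74/10) + 40·10^(78/10) + 30·10^(62/10) = 2.184e+10.
L_eq = 10·log₁₀(2.184e+10/200) = 80.38 dB(A).

80 dB(A)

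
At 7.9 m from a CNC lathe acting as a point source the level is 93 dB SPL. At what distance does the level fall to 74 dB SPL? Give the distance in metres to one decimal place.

The 19.0 dB drop corresponds to a distance ratio of 10^(19.0/20) for a point source.
r₂ = 7.9·10^((93−74)/20) = 7.9·10^(19.0/20) = 70.41 m.

70.4 m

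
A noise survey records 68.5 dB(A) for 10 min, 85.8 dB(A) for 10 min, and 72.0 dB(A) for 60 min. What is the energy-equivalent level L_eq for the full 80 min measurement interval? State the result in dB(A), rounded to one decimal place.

Weight each interval's intensity by its duration and average over T = 80 min:
Σ tᵢ·10^(Lᵢ/10) = 10·10^(68.5/10) + 10·10^(85.8/10) + 60·10^(72.0/10) = 4.824e+09.
L_eq = 10·log₁₀(4.824e+09/80) = 77.80 dB(A).

77.8 dB(A)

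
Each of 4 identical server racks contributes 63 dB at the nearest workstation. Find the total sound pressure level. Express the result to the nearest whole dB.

N identical incoherent sources raise the level by 10·log₁₀ N.
L_total = 63 + 10·log₁₀(4) = 63 + 6.021 = 69.02 dB.

69 dB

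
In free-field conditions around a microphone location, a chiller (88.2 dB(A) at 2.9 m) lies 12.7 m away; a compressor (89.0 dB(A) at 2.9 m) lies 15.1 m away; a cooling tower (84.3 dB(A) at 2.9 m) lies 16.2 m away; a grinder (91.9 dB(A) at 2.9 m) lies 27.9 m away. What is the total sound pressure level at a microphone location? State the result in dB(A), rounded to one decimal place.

79.5 dB(A)

Apply inverse-square spreading to bring every level to the receiver, then sum 10^(L/10).
chiller: 88.2 − 20·log₁₀(12.7/2.9) = 88.2 − 12.83 = 75.37 dB(A).
compressor: 89.0 − 20·log₁₀(15.1/2.9) = 89.0 − 14.33 = 74.67 dB(A).
cooling tower: 84.3 − 20·log₁₀(16.2/2.9) = 84.3 − 14.94 = 69.36 dB(A).
grinder: 91.9 − 20·log₁₀(27.9/2.9) = 91.9 − 19.66 = 72.24 dB(A).
Σ 10^(L/10) = 8.911e+07 → L_total = 10·log₁₀(8.911e+07) = 79.50 dB(A).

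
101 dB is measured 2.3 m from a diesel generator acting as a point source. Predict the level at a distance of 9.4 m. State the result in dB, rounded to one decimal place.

88.8 dB

Point-source attenuation: ΔL = 20·log₁₀(r₂/r₁) = 20·log₁₀(9.4/2.3) = 12.228 dB.
L₂ = 101 − 20·log₁₀(9.4/2.3) = 101 − 12.228 = 88.77 dB.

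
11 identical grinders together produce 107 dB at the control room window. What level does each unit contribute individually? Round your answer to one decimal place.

96.6 dB

For N identical incoherent sources L_total = L₁ + 10·log₁₀ N, so L₁ = 107 − 10·log₁₀(11) = 107 − 10.414.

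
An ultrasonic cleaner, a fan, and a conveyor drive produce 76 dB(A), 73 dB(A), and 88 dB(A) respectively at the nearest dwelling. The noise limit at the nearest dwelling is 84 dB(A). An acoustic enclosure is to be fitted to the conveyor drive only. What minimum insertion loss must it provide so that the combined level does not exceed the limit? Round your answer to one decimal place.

5.2 dB

Everything except the conveyor drive sums to 10^(76/10) + 10^(73/10) = 5.976e+07 in linear terms, 77.76 dB(A).
To meet 84 dB(A) overall, the treated conveyor drive may contribute at most 10^(84/10) − 5.976e+07 = 1.914e+08, i.e. 82.82 dB(A).
Required insertion loss = 88 − 82.82 = 5.18 dB.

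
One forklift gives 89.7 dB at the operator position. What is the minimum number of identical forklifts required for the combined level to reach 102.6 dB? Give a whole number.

20

The shortfall is 102.6 − 89.7 = 12.9 dB, and N units add 10·log₁₀ N, so need 10·log₁₀ N ≥ 12.9.
N ≥ 10^(12.9/10) = 19.498, so N = 20.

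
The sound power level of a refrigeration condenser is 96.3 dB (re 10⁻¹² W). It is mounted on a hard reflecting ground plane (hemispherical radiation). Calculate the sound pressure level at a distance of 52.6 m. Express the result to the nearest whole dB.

54 dB

The power spreads over a hemisphere of area 2π·r², so L_p = L_w − 10·log₁₀(2π·r²).
2π·r² = 1.738e+04 m², 10·log₁₀ of that is 42.402 dB.
L_p = 96.3 − 42.402 = 53.90 dB.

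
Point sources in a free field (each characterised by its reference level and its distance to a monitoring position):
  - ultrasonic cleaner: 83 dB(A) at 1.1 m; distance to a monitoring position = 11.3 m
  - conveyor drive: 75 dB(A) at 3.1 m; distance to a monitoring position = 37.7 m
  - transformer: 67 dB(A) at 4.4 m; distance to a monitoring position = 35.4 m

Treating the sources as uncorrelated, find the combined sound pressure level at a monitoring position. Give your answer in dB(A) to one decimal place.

First find each source's level at the receiver (point-source: −20·log₁₀(r/r_ref)), then combine on an intensity basis.
ultrasonic cleaner: 83 − 20·log₁₀(11.3/1.1) = 83 − 20.23 = 62.77 dB(A).
conveyor drive: 75 − 20·log₁₀(37.7/3.1) = 75 − 21.70 = 53.30 dB(A).
transformer: 67 − 20·log₁₀(35.4/4.4) = 67 − 18.11 = 48.89 dB(A).
Σ 10^(L/10) = 2.182e+06 → L_total = 10·log₁₀(2.182e+06) = 63.39 dB(A).

63.4 dB(A)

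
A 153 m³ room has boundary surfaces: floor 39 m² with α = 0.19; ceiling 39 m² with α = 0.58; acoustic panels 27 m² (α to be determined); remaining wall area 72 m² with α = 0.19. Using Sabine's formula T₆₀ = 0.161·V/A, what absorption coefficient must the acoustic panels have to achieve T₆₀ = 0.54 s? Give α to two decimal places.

0.07

A = 0.161·V/T₆₀ = 0.161·153/0.54 = 45.62 m² sabins.
Absorption from the other surfaces = 39·0.19 + 39·0.58 + 72·0.19 = 43.71 m², so the acoustic panels must supply 1.91 m² over 27 m².
α = 1.91/27 = 0.071.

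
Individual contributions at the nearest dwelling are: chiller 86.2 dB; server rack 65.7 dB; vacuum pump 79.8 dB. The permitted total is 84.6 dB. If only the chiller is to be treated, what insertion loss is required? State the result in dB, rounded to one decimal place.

3.4 dB

Fixed contribution from the other sources: Σ 10^(L/10) = 10^(65.7/10) + 10^(79.8/10) = 9.921e+07 (79.97 dB).
To meet 84.6 dB overall, the treated chiller may contribute at most 10^(84.6/10) − 9.921e+07 = 1.892e+08, i.e. 82.77 dB.
So the chiller must be reduced from 86.2 to 82.77 dB: IL = 3.43 dB.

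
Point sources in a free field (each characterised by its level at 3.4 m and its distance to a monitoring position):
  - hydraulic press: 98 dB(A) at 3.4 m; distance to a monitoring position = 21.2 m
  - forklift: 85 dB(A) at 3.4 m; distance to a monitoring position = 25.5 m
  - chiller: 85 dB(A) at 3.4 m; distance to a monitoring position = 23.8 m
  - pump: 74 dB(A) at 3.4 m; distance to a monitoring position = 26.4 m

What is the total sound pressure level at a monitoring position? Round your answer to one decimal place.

82.4 dB(A)

Propagate each source to the receiver with L = L_ref − 20·log₁₀(r/r_ref), then add intensities.
hydraulic press: 98 − 20·log₁₀(21.2/3.4) = 98 − 15.90 = 82.10 dB(A).
forklift: 85 − 20·log₁₀(25.5/3.4) = 85 − 17.50 = 67.50 dB(A).
chiller: 85 − 20·log₁₀(23.8/3.4) = 85 − 16.90 = 68.10 dB(A).
pump: 74 − 20·log₁₀(26.4/3.4) = 74 − 17.80 = 56.20 dB(A).
Σ 10^(L/10) = 1.748e+08 → L_total = 10·log₁₀(1.748e+08) = 82.42 dB(A).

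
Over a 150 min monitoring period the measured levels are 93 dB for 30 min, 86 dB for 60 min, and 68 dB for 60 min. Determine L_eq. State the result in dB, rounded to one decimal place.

87.5 dB

L_eq = 10·log₁₀[(1/T)·Σ tᵢ·10^(Lᵢ/10)] with T = 150 min.
Σ tᵢ·10^(Lᵢ/10) = 30·10^(93/10) + 60·10^(86/10) + 60·10^(68/10) = 8.412e+10.
L_eq = 10·log₁₀(8.412e+10/150) = 87.49 dB.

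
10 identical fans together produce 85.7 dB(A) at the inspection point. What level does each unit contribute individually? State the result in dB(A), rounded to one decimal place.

For N identical incoherent sources L_total = L₁ + 10·log₁₀ N, so L₁ = 85.7 − 10·log₁₀(10) = 85.7 − 10.000.

75.7 dB(A)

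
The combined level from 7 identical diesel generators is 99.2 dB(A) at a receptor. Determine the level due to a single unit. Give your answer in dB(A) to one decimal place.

90.7 dB(A)

7 equal contributions raise the level by 10·log₁₀ 7 = 8.451 dB, so each unit alone gives 99.2 − 8.451.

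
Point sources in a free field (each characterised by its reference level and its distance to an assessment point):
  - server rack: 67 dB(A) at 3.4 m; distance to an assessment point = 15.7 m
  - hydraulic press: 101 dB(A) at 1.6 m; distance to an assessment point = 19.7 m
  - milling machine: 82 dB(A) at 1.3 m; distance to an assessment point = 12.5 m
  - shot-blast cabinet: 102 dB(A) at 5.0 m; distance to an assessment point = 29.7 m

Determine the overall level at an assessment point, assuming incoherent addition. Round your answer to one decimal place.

Apply inverse-square spreading to bring every level to the receiver, then sum 10^(L/10).
server rack: 67 − 20·log₁₀(15.7/3.4) = 67 − 13.29 = 53.71 dB(A).
hydraulic press: 101 − 20·log₁₀(19.7/1.6) = 101 − 21.81 = 79.19 dB(A).
milling machine: 82 − 20·log₁₀(12.5/1.3) = 82 − 19.66 = 62.34 dB(A).
shot-blast cabinet: 102 − 20·log₁₀(29.7/5.0) = 102 − 15.48 = 86.52 dB(A).
Σ 10^(L/10) = 5.342e+08 → L_total = 10·log₁₀(5.342e+08) = 87.28 dB(A).

87.3 dB(A)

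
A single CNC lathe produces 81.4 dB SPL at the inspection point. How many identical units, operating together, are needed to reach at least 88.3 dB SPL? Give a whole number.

The shortfall is 88.3 − 81.4 = 6.9 dB, and N units add 10·log₁₀ N, so need 10·log₁₀ N ≥ 6.9.
N ≥ 10^(6.9/10) = 4.898, so N = 5.

5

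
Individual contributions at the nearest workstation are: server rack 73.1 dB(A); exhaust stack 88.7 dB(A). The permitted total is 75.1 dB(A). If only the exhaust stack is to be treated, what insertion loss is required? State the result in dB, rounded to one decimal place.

The untreated sources together contribute 10^(73.1/10) = 2.042e+07, i.e. 73.10 dB(A).
To meet 75.1 dB(A) overall, the treated exhaust stack may contribute at most 10^(75.1/10) − 2.042e+07 = 1.194e+07, i.e. 70.77 dB(A).
Required insertion loss = 88.7 − 70.77 = 17.93 dB.

17.9 dB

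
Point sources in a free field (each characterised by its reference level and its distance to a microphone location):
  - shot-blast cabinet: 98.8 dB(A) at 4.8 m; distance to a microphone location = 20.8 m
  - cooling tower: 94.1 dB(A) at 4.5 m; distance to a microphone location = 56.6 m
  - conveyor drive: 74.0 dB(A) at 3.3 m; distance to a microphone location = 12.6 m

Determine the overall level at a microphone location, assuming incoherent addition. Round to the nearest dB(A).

First find each source's level at the receiver (point-source: −20·log₁₀(r/r_ref)), then combine on an intensity basis.
shot-blast cabinet: 98.8 − 20·log₁₀(20.8/4.8) = 98.8 − 12.74 = 86.06 dB(A).
cooling tower: 94.1 − 20·log₁₀(56.6/4.5) = 94.1 − 21.99 = 72.11 dB(A).
conveyor drive: 74.0 − 20·log₁₀(12.6/3.3) = 74.0 − 11.64 = 62.36 dB(A).
Σ 10^(L/10) = 4.219e+08 → L_total = 10·log₁₀(4.219e+08) = 86.25 dB(A).

86 dB(A)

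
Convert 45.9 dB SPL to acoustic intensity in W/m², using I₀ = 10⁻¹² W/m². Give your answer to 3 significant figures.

I/I₀ = 10^(45.9/10) = 3.89e+04, so I = 3.89e+04 × 10⁻¹² W/m².

3.89e-08 W/m²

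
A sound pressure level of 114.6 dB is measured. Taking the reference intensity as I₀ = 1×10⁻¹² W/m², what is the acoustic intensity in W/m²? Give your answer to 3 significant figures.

I = I₀·10^(L/10) = 10⁻¹² × 10^(114.6/10) = 10^(-0.540).

0.288 W/m²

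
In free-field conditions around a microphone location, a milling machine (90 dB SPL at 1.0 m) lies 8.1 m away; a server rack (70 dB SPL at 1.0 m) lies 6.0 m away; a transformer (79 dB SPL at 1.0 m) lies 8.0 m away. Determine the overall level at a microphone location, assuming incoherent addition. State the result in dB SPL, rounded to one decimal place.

Apply inverse-square spreading to bring every level to the receiver, then sum 10^(L/10).
milling machine: 90 − 20·log₁₀(8.1/1.0) = 90 − 18.17 = 71.83 dB SPL.
server rack: 70 − 20·log₁₀(6.0/1.0) = 70 − 15.56 = 54.44 dB SPL.
transformer: 79 − 20·log₁₀(8.0/1.0) = 79 − 18.06 = 60.94 dB SPL.
Σ 10^(L/10) = 1.676e+07 → L_total = 10·log₁₀(1.676e+07) = 72.24 dB SPL.

72.2 dB SPL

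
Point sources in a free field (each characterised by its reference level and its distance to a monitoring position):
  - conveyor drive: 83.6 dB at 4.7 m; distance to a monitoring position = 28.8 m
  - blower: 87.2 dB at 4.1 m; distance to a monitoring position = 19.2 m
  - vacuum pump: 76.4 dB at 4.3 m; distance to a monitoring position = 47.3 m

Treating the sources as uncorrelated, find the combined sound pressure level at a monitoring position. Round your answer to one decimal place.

First find each source's level at the receiver (point-source: −20·log₁₀(r/r_ref)), then combine on an intensity basis.
conveyor drive: 83.6 − 20·log₁₀(28.8/4.7) = 83.6 − 15.75 = 67.85 dB.
blower: 87.2 − 20·log₁₀(19.2/4.1) = 87.2 − 13.41 = 73.79 dB.
vacuum pump: 76.4 − 20·log₁₀(47.3/4.3) = 76.4 − 20.83 = 55.57 dB.
Σ 10^(L/10) = 3.039e+07 → L_total = 10·log₁₀(3.039e+07) = 74.83 dB.

74.8 dB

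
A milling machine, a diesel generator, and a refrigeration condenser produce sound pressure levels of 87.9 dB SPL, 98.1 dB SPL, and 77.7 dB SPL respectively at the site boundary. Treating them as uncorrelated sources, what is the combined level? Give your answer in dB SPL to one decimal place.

98.5 dB SPL

Incoherent sources combine by intensity addition: L_total = 10·log₁₀(Σ 10^(L_i/10)).
Σ 10^(L/10) = 10^(87.9/10) + 10^(98.1/10) + 10^(77.7/10) = 7.132e+09.
L_total = 10·log₁₀(7.132e+09) = 98.53 dB SPL.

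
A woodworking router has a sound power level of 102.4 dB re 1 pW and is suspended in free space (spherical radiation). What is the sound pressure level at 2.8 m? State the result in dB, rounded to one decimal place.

82.5 dB

The power spreads over a sphere of area 4π·r², so L_p = L_w − 10·log₁₀(4π·r²).
4π·r² = 98.52 m², 10·log₁₀ of that is 19.935 dB.
L_p = 102.4 − 19.935 = 82.46 dB.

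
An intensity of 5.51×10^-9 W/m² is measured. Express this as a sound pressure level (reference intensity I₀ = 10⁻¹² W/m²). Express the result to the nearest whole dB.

Dividing by I₀ shifts the exponent by 12: I/I₀ = 5.51×10^3.
L = 10·(0.7412 + 3) = 37.41 dB.

37 dB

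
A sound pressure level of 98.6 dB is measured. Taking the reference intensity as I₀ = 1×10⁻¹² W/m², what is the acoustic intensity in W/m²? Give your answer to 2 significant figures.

0.0072 W/m²

I = I₀·10^(L/10) = 10⁻¹² × 10^(98.6/10) = 10^(-2.140).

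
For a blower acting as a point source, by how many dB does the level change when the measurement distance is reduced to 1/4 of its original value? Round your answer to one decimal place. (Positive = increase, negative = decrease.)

Point-source spreading: ΔL = −20·log₁₀(r₂/r₁).
ΔL = −20·log₁₀(0.25) = +12.04 dB.

+12.0 dB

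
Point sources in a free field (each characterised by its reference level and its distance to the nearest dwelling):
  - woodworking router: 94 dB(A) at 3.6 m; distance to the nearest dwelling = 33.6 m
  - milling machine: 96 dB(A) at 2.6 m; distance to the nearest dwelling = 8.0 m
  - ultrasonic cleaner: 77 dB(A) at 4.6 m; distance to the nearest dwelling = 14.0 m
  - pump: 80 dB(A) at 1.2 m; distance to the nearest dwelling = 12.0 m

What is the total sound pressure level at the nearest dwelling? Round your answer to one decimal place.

Apply inverse-square spreading to bring every level to the receiver, then sum 10^(L/10).
woodworking router: 94 − 20·log₁₀(33.6/3.6) = 94 − 19.40 = 74.60 dB(A).
milling machine: 96 − 20·log₁₀(8.0/2.6) = 96 − 9.76 = 86.24 dB(A).
ultrasonic cleaner: 77 − 20·log₁₀(14.0/4.6) = 77 − 9.67 = 67.33 dB(A).
pump: 80 − 20·log₁₀(12.0/1.2) = 80 − 20.00 = 60.00 dB(A).
Σ 10^(L/10) = 4.557e+08 → L_total = 10·log₁₀(4.557e+08) = 86.59 dB(A).

86.6 dB(A)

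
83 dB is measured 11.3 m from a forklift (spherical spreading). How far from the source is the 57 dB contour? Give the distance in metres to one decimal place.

The 26.0 dB drop corresponds to a distance ratio of 10^(26.0/20) for a point source.
r₂ = 11.3·10^((83−57)/20) = 11.3·10^(26.0/20) = 225.46 m.

225.5 m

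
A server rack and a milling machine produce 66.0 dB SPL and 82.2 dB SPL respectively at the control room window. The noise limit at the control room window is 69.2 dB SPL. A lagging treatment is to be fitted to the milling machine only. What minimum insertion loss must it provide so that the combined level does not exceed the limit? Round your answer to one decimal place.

The untreated sources together contribute 10^(66.0/10) = 3.981e+06, i.e. 66.00 dB SPL.
To meet 69.2 dB SPL overall, the treated milling machine may contribute at most 10^(69.2/10) − 3.981e+06 = 4.337e+06, i.e. 66.37 dB SPL.
So the milling machine must be reduced from 82.2 to 66.37 dB SPL: IL = 15.83 dB.

15.8 dB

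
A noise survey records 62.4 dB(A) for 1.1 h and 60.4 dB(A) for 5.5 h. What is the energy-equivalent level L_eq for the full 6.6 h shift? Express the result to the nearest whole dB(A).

61 dB(A)

Weight each interval's intensity by its duration and average over T = 6.6 h:
Σ tᵢ·10^(Lᵢ/10) = 1.1·10^(62.4/10) + 5.5·10^(60.4/10) = 7.942e+06.
L_eq = 10·log₁₀(7.942e+06/6.6) = 60.80 dB(A).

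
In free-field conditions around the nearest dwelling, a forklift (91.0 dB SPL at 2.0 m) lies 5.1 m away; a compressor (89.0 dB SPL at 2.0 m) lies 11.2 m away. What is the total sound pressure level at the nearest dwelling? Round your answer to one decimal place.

First find each source's level at the receiver (point-source: −20·log₁₀(r/r_ref)), then combine on an intensity basis.
forklift: 91.0 − 20·log₁₀(5.1/2.0) = 91.0 − 8.13 = 82.87 dB SPL.
compressor: 89.0 − 20·log₁₀(11.2/2.0) = 89.0 − 14.96 = 74.04 dB SPL.
Σ 10^(L/10) = 2.189e+08 → L_total = 10·log₁₀(2.189e+08) = 83.40 dB SPL.

83.4 dB SPL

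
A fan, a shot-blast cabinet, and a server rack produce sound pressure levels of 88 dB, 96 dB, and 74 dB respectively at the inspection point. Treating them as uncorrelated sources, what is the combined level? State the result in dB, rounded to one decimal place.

Incoherent sources combine by intensity addition: L_total = 10·log₁₀(Σ 10^(L_i/10)).
Σ 10^(L/10) = 10^(88/10) + 10^(96/10) + 10^(74/10) = 4.637e+09.
L_total = 10·log₁₀(4.637e+09) = 96.66 dB.

96.7 dB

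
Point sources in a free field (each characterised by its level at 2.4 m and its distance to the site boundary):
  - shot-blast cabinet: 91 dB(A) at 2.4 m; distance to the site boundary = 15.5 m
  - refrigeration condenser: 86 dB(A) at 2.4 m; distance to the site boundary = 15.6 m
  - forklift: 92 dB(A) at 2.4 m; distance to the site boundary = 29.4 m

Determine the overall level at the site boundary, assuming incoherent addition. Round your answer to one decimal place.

Propagate each source to the receiver with L = L_ref − 20·log₁₀(r/r_ref), then add intensities.
shot-blast cabinet: 91 − 20·log₁₀(15.5/2.4) = 91 − 16.20 = 74.80 dB(A).
refrigeration condenser: 86 − 20·log₁₀(15.6/2.4) = 86 − 16.26 = 69.74 dB(A).
forklift: 92 − 20·log₁₀(29.4/2.4) = 92 − 21.76 = 70.24 dB(A).
Σ 10^(L/10) = 5.017e+07 → L_total = 10·log₁₀(5.017e+07) = 77.00 dB(A).

77.0 dB(A)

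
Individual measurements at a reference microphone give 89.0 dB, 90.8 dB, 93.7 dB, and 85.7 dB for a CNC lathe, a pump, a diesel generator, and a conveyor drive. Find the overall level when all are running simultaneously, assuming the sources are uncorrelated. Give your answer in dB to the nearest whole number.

97 dB

Incoherent sources combine by intensity addition: L_total = 10·log₁₀(Σ 10^(L_i/10)).
Σ 10^(L/10) = 10^(89.0/10) + 10^(90.8/10) + 10^(93.7/10) + 10^(85.7/10) = 4.712e+09.
L_total = 10·log₁₀(4.712e+09) = 96.73 dB.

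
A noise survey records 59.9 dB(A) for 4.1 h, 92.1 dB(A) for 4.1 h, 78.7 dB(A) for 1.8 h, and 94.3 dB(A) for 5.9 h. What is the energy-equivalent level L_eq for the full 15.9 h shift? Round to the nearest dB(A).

Weight each interval's intensity by its duration and average over T = 15.9 h:
Σ tᵢ·10^(Lᵢ/10) = 4.1·10^(59.9/10) + 4.1·10^(92.1/10) + 1.8·10^(78.7/10) + 5.9·10^(94.3/10) = 2.267e+10.
L_eq = 10·log₁₀(2.267e+10/15.9) = 91.54 dB(A).

92 dB(A)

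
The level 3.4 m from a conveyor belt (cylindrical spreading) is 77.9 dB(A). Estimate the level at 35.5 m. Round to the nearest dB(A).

68 dB(A)

Line-source attenuation: ΔL = 10·log₁₀(r₂/r₁) = 10·log₁₀(35.5/3.4) = 10.187 dB.
L₂ = 77.9 − 10·log₁₀(35.5/3.4) = 77.9 − 10.187 = 67.71 dB(A).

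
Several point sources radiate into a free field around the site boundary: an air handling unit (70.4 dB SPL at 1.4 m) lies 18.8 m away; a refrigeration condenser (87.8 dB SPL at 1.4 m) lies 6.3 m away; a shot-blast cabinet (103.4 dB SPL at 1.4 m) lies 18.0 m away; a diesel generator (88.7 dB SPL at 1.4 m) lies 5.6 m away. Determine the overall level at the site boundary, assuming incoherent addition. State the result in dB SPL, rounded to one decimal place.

83.2 dB SPL

First find each source's level at the receiver (point-source: −20·log₁₀(r/r_ref)), then combine on an intensity basis.
air handling unit: 70.4 − 20·log₁₀(18.8/1.4) = 70.4 − 22.56 = 47.84 dB SPL.
refrigeration condenser: 87.8 − 20·log₁₀(6.3/1.4) = 87.8 − 13.06 = 74.74 dB SPL.
shot-blast cabinet: 103.4 − 20·log₁₀(18.0/1.4) = 103.4 − 22.18 = 81.22 dB SPL.
diesel generator: 88.7 − 20·log₁₀(5.6/1.4) = 88.7 − 12.04 = 76.66 dB SPL.
Σ 10^(L/10) = 2.085e+08 → L_total = 10·log₁₀(2.085e+08) = 83.19 dB SPL.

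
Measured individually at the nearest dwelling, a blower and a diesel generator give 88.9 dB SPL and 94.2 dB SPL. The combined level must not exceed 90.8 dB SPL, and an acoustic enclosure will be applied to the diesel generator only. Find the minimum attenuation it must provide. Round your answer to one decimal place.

7.9 dB

The untreated sources together contribute 10^(88.9/10) = 7.762e+08, i.e. 88.90 dB SPL.
To meet 90.8 dB SPL overall, the treated diesel generator may contribute at most 10^(90.8/10) − 7.762e+08 = 4.260e+08, i.e. 86.29 dB SPL.
So the diesel generator must be reduced from 94.2 to 86.29 dB SPL: IL = 7.91 dB.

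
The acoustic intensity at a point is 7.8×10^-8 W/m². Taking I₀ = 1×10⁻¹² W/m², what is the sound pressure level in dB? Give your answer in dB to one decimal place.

48.9 dB

L = 10·log₁₀(I/I₀) = 10·log₁₀(7.8×10^-8/10⁻¹²) = 10·log₁₀(7.8×10^4).
L = 10·(0.8921 + 4) = 48.92 dB.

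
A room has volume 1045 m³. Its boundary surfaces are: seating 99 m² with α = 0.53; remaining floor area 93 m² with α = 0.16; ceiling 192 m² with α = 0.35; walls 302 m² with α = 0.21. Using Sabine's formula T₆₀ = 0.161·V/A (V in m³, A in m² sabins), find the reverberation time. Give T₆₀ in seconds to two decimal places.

0.85 s

A = Σ Sᵢαᵢ = 99·0.53 + 93·0.16 + 192·0.35 + 302·0.21 = 197.97 m².
T₆₀ = 0.161·V/A = 0.161·1045/197.97 = 0.850 s.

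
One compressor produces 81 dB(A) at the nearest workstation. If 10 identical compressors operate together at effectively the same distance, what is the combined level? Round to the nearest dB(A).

91 dB(A)

N identical incoherent sources raise the level by 10·log₁₀ N.
L_total = 81 + 10·log₁₀(10) = 81 + 10.000 = 91.00 dB(A).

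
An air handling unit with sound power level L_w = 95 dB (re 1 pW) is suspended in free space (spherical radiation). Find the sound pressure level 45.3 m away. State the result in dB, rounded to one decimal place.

50.9 dB

The power spreads over a sphere of area 4π·r², so L_p = L_w − 10·log₁₀(4π·r²).
4π·r² = 2.579e+04 m², 10·log₁₀ of that is 44.114 dB.
L_p = 95 − 44.114 = 50.89 dB.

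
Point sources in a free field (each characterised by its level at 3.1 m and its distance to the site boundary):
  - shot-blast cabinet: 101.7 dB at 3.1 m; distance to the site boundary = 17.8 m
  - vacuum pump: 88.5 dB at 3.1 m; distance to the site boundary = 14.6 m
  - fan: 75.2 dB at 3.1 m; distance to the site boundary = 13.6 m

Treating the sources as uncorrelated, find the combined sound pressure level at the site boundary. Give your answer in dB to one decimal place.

86.8 dB

First find each source's level at the receiver (point-source: −20·log₁₀(r/r_ref)), then combine on an intensity basis.
shot-blast cabinet: 101.7 − 20·log₁₀(17.8/3.1) = 101.7 − 15.18 = 86.52 dB.
vacuum pump: 88.5 − 20·log₁₀(14.6/3.1) = 88.5 − 13.46 = 75.04 dB.
fan: 75.2 − 20·log₁₀(13.6/3.1) = 75.2 − 12.84 = 62.36 dB.
Σ 10^(L/10) = 4.823e+08 → L_total = 10·log₁₀(4.823e+08) = 86.83 dB.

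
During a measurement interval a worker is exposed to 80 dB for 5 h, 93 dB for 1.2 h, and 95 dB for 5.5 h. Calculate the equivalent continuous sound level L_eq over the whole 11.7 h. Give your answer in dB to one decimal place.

L_eq = 10·log₁₀[(1/T)·Σ tᵢ·10^(Lᵢ/10)] with T = 11.7 h.
Σ tᵢ·10^(Lᵢ/10) = 5·10^(80/10) + 1.2·10^(93/10) + 5.5·10^(95/10) = 2.029e+10.
L_eq = 10·log₁₀(2.029e+10/11.7) = 92.39 dB.

92.4 dB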